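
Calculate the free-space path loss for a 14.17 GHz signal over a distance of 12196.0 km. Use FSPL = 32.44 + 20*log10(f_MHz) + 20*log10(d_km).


f = 14.17 GHz = 14170.0000 MHz
d = 12196.0 km
FSPL = 32.44 + 20*log10(14170.0000) + 20*log10(12196.0)
FSPL = 32.44 + 83.0274 + 81.7243
FSPL = 197.1917 dB

197.1917 dB


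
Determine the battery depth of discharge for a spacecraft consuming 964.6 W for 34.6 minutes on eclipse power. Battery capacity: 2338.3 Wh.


E_used = P * t / 60 = 964.6 * 34.6 / 60 = 556.2527 Wh
DOD = E_used / E_total * 100 = 556.2527 / 2338.3 * 100
DOD = 23.7888 %

23.7888 %


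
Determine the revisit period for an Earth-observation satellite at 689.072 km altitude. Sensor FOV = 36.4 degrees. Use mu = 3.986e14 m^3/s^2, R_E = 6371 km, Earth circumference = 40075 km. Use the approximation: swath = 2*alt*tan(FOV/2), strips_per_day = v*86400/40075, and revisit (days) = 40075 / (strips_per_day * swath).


swath = 2*689.072*tan(0.3176499) = 453.1107 km
v = sqrt(mu/r) = 7513.8770 m/s = 7.5139 km/s
strips/day = v*86400/40075 = 7.5139*86400/40075 = 16.1996
coverage/day = strips * swath = 16.1996 * 453.1107 = 7340.2120 km
revisit = 40075 / 7340.2120 = 5.4597 days

5.4597 days


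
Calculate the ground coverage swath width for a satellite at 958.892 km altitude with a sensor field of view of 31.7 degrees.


FOV = 31.7 deg = 0.5532694 rad
swath = 2 * alt * tan(FOV/2) = 2 * 958.892 * tan(0.2766347)
swath = 2 * 958.892 * 0.2839143
swath = 544.4862 km

544.4862 km


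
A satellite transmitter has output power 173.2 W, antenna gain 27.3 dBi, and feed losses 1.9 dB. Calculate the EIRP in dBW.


Pt = 173.2 W = 22.3855 dBW
EIRP = Pt_dBW + Gt - losses = 22.3855 + 27.3 - 1.9 = 47.7855 dBW

47.7855 dBW


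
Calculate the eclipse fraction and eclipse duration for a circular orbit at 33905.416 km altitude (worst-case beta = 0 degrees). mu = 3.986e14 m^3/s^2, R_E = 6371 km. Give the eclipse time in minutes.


r = 40276.4160 km
T = 1340.7142 min
Eclipse fraction = arcsin(R_E/r)/pi = arcsin(6371.0000/40276.4160)/pi
= arcsin(0.1581819)/pi = 0.05056324
Eclipse duration = 0.05056324 * 1340.7142 = 67.7908 min

67.7908 minutes


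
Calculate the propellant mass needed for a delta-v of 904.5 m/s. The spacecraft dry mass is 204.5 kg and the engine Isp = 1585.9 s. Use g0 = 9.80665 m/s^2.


ve = Isp * g0 = 1585.9 * 9.80665 = 15552.366235 m/s
mass ratio = exp(dv/ve) = exp(904.5/15552.366235) = 1.05988282
m_prop = m_dry * (mr - 1) = 204.5 * (1.05988282 - 1)
m_prop = 12.2460 kg

12.2460 kg


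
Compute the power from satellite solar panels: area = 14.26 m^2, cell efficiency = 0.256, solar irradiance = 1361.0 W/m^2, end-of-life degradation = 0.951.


P = area * eta * S * degradation
P = 14.26 * 0.256 * 1361.0 * 0.951
P = 4724.9600 W

4724.9600 W


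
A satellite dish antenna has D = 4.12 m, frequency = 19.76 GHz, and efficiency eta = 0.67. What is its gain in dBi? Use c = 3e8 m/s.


lambda = c/f = 3e8 / 1.976e+10 = 0.01518219 m
G = eta*(pi*D/lambda)^2 = 0.67*(pi*4.12/0.01518219)^2
G = 486967.9190 (linear)
G = 10*log10(486967.9190) = 56.8750 dBi

56.8750 dBi


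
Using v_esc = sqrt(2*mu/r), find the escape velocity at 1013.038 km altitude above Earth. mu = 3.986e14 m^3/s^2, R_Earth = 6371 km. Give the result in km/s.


r = 6371.0 + 1013.038 = 7384.0380 km = 7.384038e+06 m
v_esc = sqrt(2*mu/r) = sqrt(2*3.986e14 / 7.384038e+06)
v_esc = 10390.5057 m/s = 10.3905 km/s

10.3905 km/s


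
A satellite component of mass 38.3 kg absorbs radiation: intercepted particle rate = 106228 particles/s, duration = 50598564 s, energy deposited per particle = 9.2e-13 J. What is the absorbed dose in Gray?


Total energy deposited = rate * time * E_per
  = 106228 * 50598564 * 9.2e-13 = 4.9450 J
Dose = E_total / mass = 4.9450 / 38.3
Dose = 0.1291119 Gy

0.1291 Gy


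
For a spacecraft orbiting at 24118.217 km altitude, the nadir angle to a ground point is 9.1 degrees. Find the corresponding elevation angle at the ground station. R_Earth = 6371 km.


r = R_E + alt = 30489.2170 km
Law of sines in the satellite / Earth-center / ground-point triangle:
  sin(nadir)/R_E = sin(90 + el)/r  =>  cos(el) = (r/R_E)*sin(nadir)
cos(el) = (30489.2170 / 6371.0000) * sin(9.1 deg) = 0.7568852
el = arccos(0.7568852) = 40.8096 deg
(Earth-central angle = 90 - nadir - el = 40.0904 deg)

40.8096 degrees


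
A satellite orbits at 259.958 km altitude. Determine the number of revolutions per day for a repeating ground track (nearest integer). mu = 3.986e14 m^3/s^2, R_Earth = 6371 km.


r = 6.630958e+06 m
T = 2*pi*sqrt(r^3/mu) = 5373.7275 s = 89.5621 min
revs/day = 1440 / 89.5621 = 16.0782
Rounded: 16 revolutions per day

16 revolutions per day


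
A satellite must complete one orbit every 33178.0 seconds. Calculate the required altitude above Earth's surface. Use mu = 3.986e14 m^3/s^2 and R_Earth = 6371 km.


T = 33178.0 s
r = (mu*T^2/(4*pi^2))^(1/3) = (3.986e14 * 33178.0^2 / (4*pi^2))^(1/3)
r = 2.2316495e+07 m = 22316.4951 km
alt = r - R_E = 22316.4951 - 6371 = 15945.4951 km

15945.4951 km


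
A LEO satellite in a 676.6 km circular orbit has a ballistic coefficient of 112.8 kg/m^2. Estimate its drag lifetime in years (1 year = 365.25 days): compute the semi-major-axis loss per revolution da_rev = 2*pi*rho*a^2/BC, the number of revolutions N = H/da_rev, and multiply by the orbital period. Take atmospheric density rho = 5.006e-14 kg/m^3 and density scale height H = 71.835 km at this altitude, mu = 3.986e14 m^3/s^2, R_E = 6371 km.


a = R_E + alt = 7047.6000 km = 7.0476e+06 m
da_rev = 2*pi*rho*a^2/BC = 2*pi*5.006e-14*(7.0476e+06)^2/112.8 = 0.138498193 m per revolution
N = H/da_rev = 71835.0000 m / 0.138498193 m = 518671.0263 revolutions
P = 2*pi*sqrt(a^3/mu) = 5888.0717 s
lifetime = N*P = 518671.0263 * 5888.0717 = 3.0539722e+09 s = 35346.9005 days
years = 35346.9005 / 365.25 = 96.7745 years

96.7745 years


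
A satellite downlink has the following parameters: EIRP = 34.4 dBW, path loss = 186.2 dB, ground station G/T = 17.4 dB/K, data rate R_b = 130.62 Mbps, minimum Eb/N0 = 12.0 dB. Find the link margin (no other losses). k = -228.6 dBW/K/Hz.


C/N0 = EIRP - FSPL + G/T - k = 34.4 - 186.2 + 17.4 - (-228.6)
C/N0 = 94.2000 dB-Hz
R_b = 130.62 Mbps = 1.3062e+08 bps -> 10*log10(R_b) = 81.1601 dB-Hz
Eb/N0 = C/N0 - 10*log10(R_b) = 94.2000 - 81.1601 = 13.0399 dB
Margin = Eb/N0 - Eb/N0_req = 13.0399 - 12.0 = 1.0399 dB (link closes)

1.0399 dB


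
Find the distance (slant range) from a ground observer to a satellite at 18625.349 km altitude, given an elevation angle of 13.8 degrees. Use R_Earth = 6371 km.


h = 18625.349 km, el = 13.8 deg
d = -R_E*sin(el) + sqrt((R_E*sin(el))^2 + 2*R_E*h + h^2)
d = -6371.0000*sin(0.2408554) + sqrt((6371.0000*0.2385335)^2 + 2*6371.0000*18625.349 + 18625.349^2)
d = 22698.8355 km

22698.8355 km


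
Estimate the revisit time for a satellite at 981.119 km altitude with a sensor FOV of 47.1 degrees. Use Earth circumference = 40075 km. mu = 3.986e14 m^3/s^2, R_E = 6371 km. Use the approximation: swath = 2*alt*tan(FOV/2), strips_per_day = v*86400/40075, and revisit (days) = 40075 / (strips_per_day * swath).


swath = 2*981.119*tan(0.411025) = 855.2423 km
v = sqrt(mu/r) = 7363.1286 m/s = 7.3631 km/s
strips/day = v*86400/40075 = 7.3631*86400/40075 = 15.8746
coverage/day = strips * swath = 15.8746 * 855.2423 = 13576.6226 km
revisit = 40075 / 13576.6226 = 2.9518 days

2.9518 days


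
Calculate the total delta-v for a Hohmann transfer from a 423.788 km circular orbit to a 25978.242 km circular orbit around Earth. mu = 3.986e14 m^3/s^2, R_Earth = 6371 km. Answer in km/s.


r1 = 6794.7880 km = 6.794788e+06 m
r2 = 32349.2420 km = 3.2349242e+07 m
dv1 = sqrt(mu/r1)*(sqrt(2*r2/(r1+r2)) - 1) = 2187.6447 m/s
dv2 = sqrt(mu/r2)*(1 - sqrt(2*r1/(r1+r2))) = 1441.9704 m/s
total dv = |dv1| + |dv2| = 2187.6447 + 1441.9704 = 3629.6151 m/s = 3.6296 km/s

3.6296 km/s


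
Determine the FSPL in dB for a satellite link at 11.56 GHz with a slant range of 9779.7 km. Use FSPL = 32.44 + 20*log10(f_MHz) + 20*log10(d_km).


f = 11.56 GHz = 11560.0000 MHz
d = 9779.7 km
FSPL = 32.44 + 20*log10(11560.0000) + 20*log10(9779.7)
FSPL = 32.44 + 81.2592 + 79.8065
FSPL = 193.5057 dB

193.5057 dB


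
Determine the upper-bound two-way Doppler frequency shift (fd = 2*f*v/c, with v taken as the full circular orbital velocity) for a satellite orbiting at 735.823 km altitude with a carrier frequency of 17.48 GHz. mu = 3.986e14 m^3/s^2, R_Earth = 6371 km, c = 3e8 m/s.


r = 7.106823e+06 m
v = sqrt(mu/r) = 7489.1219 m/s (worst-case radial velocity)
f = 17.48 GHz = 1.748e+10 Hz
fd = 2*f*v/c = 2*1.748e+10*7489.1219/3.0e+08
fd = 872732.3346 Hz

872732.3346 Hz


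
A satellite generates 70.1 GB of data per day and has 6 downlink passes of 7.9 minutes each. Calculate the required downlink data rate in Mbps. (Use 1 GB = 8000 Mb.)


total contact time = 6 * 7.9 * 60 = 2844.0000 s
data = 70.1 GB = 560800.0000 Mb
rate = 560800.0000 / 2844.0000 = 197.1871 Mbps

197.1871 Mbps


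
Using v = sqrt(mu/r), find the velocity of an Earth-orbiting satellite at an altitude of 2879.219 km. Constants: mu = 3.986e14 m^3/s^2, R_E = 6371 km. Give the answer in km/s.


r = R_E + alt = 6371.0 + 2879.219 = 9250.2190 km = 9.250219e+06 m
v = sqrt(mu/r) = sqrt(3.986e14 / 9.250219e+06) = 6564.3638 m/s = 6.5644 km/s

6.5644 km/s


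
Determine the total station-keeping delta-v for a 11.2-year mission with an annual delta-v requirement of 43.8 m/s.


dV = rate * years = 43.8 * 11.2
dV = 490.5600 m/s

490.5600 m/s


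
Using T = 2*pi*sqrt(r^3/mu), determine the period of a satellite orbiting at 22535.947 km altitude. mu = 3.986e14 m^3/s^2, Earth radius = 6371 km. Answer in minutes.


r = 28906.9470 km = 2.8906947e+07 m
T = 2*pi*sqrt(r^3/mu) = 2*pi*sqrt(2.415498e+22 / 3.986e14)
T = 48911.9030 s = 815.1984 min

815.1984 minutes


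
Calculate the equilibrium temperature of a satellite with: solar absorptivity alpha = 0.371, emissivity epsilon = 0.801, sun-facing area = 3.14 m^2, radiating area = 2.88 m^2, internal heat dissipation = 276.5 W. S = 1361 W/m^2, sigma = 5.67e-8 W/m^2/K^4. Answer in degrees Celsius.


Numerator = alpha*S*A_sun + Q_int = 0.371*1361*3.14 + 276.5 = 1861.9833 W
Denominator = eps*sigma*A_rad = 0.801*5.67e-8*2.88 = 1.308001e-07 W/K^4
T^4 = 1.4235336e+10 K^4
T = 345.4156 K = 72.2656 C

72.2656 degrees Celsius


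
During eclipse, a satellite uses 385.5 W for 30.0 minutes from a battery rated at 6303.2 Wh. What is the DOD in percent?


E_used = P * t / 60 = 385.5 * 30.0 / 60 = 192.7500 Wh
DOD = E_used / E_total * 100 = 192.7500 / 6303.2 * 100
DOD = 3.0580 %

3.0580 %


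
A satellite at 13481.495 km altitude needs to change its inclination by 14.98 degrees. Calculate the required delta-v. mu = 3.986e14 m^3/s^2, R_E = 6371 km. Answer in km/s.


r = 19852.4950 km = 1.9852495e+07 m
V = sqrt(mu/r) = 4480.8572 m/s
di = 14.98 deg = 0.2614503 rad
dV = 2*V*sin(di/2) = 2*4480.8572*sin(0.1307252)
dV = 1168.1877 m/s = 1.1682 km/s

1.1682 km/s


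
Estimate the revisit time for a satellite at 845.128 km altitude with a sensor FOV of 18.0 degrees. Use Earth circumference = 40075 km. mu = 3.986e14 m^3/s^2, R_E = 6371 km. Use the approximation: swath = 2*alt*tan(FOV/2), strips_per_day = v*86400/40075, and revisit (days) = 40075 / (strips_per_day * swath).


swath = 2*845.128*tan(0.1570796) = 267.7103 km
v = sqrt(mu/r) = 7432.1854 m/s = 7.4322 km/s
strips/day = v*86400/40075 = 7.4322*86400/40075 = 16.0235
coverage/day = strips * swath = 16.0235 * 267.7103 = 4289.6489 km
revisit = 40075 / 4289.6489 = 9.3423 days

9.3423 days


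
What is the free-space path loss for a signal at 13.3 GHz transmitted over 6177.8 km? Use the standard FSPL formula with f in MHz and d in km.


f = 13.3 GHz = 13300.0000 MHz
d = 6177.8 km
FSPL = 32.44 + 20*log10(13300.0000) + 20*log10(6177.8)
FSPL = 32.44 + 82.4770 + 75.8167
FSPL = 190.7337 dB

190.7337 dB


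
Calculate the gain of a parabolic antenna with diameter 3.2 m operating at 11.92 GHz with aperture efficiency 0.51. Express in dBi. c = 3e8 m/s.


lambda = c/f = 3e8 / 1.192e+10 = 0.02516779 m
G = eta*(pi*D/lambda)^2 = 0.51*(pi*3.2/0.02516779)^2
G = 81372.9161 (linear)
G = 10*log10(81372.9161) = 49.1048 dBi

49.1048 dBi


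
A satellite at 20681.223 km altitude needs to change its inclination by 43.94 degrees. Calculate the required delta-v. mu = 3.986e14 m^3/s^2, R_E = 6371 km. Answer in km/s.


r = 27052.2230 km = 2.7052223e+07 m
V = sqrt(mu/r) = 3838.5497 m/s
di = 43.94 deg = 0.7668977 rad
dV = 2*V*sin(di/2) = 2*3838.5497*sin(0.3834488)
dV = 2872.1646 m/s = 2.8722 km/s

2.8722 km/s


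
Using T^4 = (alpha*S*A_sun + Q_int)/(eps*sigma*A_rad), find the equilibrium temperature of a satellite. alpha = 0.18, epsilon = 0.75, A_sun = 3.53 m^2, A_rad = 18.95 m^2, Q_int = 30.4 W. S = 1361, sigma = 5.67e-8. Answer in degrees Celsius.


Numerator = alpha*S*A_sun + Q_int = 0.18*1361*3.53 + 30.4 = 895.1794 W
Denominator = eps*sigma*A_rad = 0.75*5.67e-8*18.95 = 8.0584875e-07 W/K^4
T^4 = 1.1108529e+09 K^4
T = 182.5636 K = -90.5864 C

-90.5864 degrees Celsius


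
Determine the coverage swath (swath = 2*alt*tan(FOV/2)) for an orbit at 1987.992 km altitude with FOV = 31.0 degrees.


FOV = 31.0 deg = 0.5410521 rad
swath = 2 * alt * tan(FOV/2) = 2 * 1987.992 * tan(0.270526)
swath = 2 * 1987.992 * 0.2773245
swath = 1102.6379 km

1102.6379 km


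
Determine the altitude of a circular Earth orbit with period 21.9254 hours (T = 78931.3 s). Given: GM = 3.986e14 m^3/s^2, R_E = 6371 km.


T = 78931.3 s
r = (mu*T^2/(4*pi^2))^(1/3) = (3.986e14 * 78931.3^2 / (4*pi^2))^(1/3)
r = 3.9770284e+07 m = 39770.2838 km
alt = r - R_E = 39770.2838 - 6371 = 33399.2838 km

33399.2838 km


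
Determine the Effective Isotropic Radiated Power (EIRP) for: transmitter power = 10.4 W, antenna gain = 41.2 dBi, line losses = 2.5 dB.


Pt = 10.4 W = 10.1703 dBW
EIRP = Pt_dBW + Gt - losses = 10.1703 + 41.2 - 2.5 = 48.8703 dBW

48.8703 dBW


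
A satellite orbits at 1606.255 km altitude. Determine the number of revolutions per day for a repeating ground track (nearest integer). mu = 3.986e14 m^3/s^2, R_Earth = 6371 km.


r = 7.977255e+06 m
T = 2*pi*sqrt(r^3/mu) = 7090.7379 s = 118.1790 min
revs/day = 1440 / 118.1790 = 12.1849
Rounded: 12 revolutions per day

12 revolutions per day


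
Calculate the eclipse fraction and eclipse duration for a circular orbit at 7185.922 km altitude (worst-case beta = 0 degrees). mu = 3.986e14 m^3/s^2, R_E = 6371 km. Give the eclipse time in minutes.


r = 13556.9220 km
T = 261.8193 min
Eclipse fraction = arcsin(R_E/r)/pi = arcsin(6371.0000/13556.9220)/pi
= arcsin(0.4699444)/pi = 0.1557261
Eclipse duration = 0.1557261 * 261.8193 = 40.7721 min

40.7721 minutes


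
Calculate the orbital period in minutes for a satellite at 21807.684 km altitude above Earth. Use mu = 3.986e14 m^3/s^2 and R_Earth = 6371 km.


r = 28178.6840 km = 2.8178684e+07 m
T = 2*pi*sqrt(r^3/mu) = 2*pi*sqrt(2.2374952e+22 / 3.986e14)
T = 47075.2117 s = 784.5869 min

784.5869 minutes


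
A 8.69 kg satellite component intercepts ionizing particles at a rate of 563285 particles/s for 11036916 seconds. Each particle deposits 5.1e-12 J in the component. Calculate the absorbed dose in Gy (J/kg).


Total energy deposited = rate * time * E_per
  = 563285 * 11036916 * 5.1e-12 = 31.7063 J
Dose = E_total / mass = 31.7063 / 8.69
Dose = 3.6486 Gy

3.6486 Gy


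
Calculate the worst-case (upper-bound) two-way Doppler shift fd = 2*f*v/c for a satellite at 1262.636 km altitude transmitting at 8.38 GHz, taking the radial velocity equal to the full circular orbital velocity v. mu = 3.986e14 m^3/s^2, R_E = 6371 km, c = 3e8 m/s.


r = 7.633636e+06 m
v = sqrt(mu/r) = 7226.0826 m/s (worst-case radial velocity)
f = 8.38 GHz = 8.38e+09 Hz
fd = 2*f*v/c = 2*8.38e+09*7226.0826/3.0e+08
fd = 403697.1497 Hz

403697.1497 Hz


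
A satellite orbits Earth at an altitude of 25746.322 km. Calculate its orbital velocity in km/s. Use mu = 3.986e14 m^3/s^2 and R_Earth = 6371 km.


r = R_E + alt = 6371.0 + 25746.322 = 32117.3220 km = 3.2117322e+07 m
v = sqrt(mu/r) = sqrt(3.986e14 / 3.2117322e+07) = 3522.8892 m/s = 3.5229 km/s

3.5229 km/s


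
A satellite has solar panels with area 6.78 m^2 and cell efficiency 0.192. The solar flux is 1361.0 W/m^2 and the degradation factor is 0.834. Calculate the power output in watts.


P = area * eta * S * degradation
P = 6.78 * 0.192 * 1361.0 * 0.834
P = 1477.5939 W

1477.5939 W


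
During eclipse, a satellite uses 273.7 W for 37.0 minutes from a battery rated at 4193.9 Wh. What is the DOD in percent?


E_used = P * t / 60 = 273.7 * 37.0 / 60 = 168.7817 Wh
DOD = E_used / E_total * 100 = 168.7817 / 4193.9 * 100
DOD = 4.0245 %

4.0245 %


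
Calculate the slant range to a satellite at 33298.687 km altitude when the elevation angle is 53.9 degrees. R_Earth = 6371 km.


h = 33298.687 km, el = 53.9 deg
d = -R_E*sin(el) + sqrt((R_E*sin(el))^2 + 2*R_E*h + h^2)
d = -6371.0000*sin(0.9407325) + sqrt((6371.0000*0.8079899)^2 + 2*6371.0000*33298.687 + 33298.687^2)
d = 34343.9826 km

34343.9826 km


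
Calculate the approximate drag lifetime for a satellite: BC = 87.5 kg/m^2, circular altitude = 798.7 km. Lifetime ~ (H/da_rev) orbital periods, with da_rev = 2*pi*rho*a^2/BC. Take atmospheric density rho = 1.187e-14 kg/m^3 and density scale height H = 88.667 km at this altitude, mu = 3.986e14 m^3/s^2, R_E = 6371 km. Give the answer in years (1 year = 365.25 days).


a = R_E + alt = 7169.7000 km = 7.1697e+06 m
da_rev = 2*pi*rho*a^2/BC = 2*pi*1.187e-14*(7.1697e+06)^2/87.5 = 0.0438151701 m per revolution
N = H/da_rev = 88667.0000 m / 0.0438151701 m = 2.0236598e+06 revolutions
P = 2*pi*sqrt(a^3/mu) = 6041.7493 s
lifetime = N*P = 2.0236598e+06 * 6041.7493 = 1.2226445e+10 s = 141509.7837 days
years = 141509.7837 / 365.25 = 387.4327 years

387.4327 years


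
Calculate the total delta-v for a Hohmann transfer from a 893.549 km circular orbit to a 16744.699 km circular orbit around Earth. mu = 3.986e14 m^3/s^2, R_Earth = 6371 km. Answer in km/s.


r1 = 7264.5490 km = 7.264549e+06 m
r2 = 23115.6990 km = 2.3115699e+07 m
dv1 = sqrt(mu/r1)*(sqrt(2*r2/(r1+r2)) - 1) = 1730.3311 m/s
dv2 = sqrt(mu/r2)*(1 - sqrt(2*r1/(r1+r2))) = 1280.8543 m/s
total dv = |dv1| + |dv2| = 1730.3311 + 1280.8543 = 3011.1854 m/s = 3.0112 km/s

3.0112 km/s


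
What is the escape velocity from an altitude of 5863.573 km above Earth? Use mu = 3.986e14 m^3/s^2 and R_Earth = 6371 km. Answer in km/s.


r = 6371.0 + 5863.573 = 12234.5730 km = 1.2234573e+07 m
v_esc = sqrt(2*mu/r) = sqrt(2*3.986e14 / 1.2234573e+07)
v_esc = 8072.1502 m/s = 8.0722 km/s

8.0722 km/s


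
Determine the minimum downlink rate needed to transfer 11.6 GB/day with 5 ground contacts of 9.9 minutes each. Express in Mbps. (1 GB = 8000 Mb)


total contact time = 5 * 9.9 * 60 = 2970.0000 s
data = 11.6 GB = 92800.0000 Mb
rate = 92800.0000 / 2970.0000 = 31.2458 Mbps

31.2458 Mbps


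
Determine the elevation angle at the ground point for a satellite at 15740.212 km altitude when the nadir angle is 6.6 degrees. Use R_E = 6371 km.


r = R_E + alt = 22111.2120 km
Law of sines in the satellite / Earth-center / ground-point triangle:
  sin(nadir)/R_E = sin(90 + el)/r  =>  cos(el) = (r/R_E)*sin(nadir)
cos(el) = (22111.2120 / 6371.0000) * sin(6.6 deg) = 0.3989012
el = arccos(0.3989012) = 66.4905 deg
(Earth-central angle = 90 - nadir - el = 16.9095 deg)

66.4905 degrees


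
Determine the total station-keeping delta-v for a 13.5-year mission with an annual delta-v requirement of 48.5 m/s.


dV = rate * years = 48.5 * 13.5
dV = 654.7500 m/s

654.7500 m/s


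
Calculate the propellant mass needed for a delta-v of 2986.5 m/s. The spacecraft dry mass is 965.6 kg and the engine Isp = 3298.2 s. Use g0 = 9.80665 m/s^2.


ve = Isp * g0 = 3298.2 * 9.80665 = 32344.293030 m/s
mass ratio = exp(dv/ve) = exp(2986.5/32344.293030) = 1.09673182
m_prop = m_dry * (mr - 1) = 965.6 * (1.09673182 - 1)
m_prop = 93.4042 kg

93.4042 kg


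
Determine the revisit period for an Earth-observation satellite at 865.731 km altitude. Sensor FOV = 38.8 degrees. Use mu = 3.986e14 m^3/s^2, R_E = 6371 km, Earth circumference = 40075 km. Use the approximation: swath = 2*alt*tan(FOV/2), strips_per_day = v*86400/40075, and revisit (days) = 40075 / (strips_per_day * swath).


swath = 2*865.731*tan(0.3385939) = 609.7440 km
v = sqrt(mu/r) = 7421.5981 m/s = 7.4216 km/s
strips/day = v*86400/40075 = 7.4216*86400/40075 = 16.0007
coverage/day = strips * swath = 16.0007 * 609.7440 = 9756.3011 km
revisit = 40075 / 9756.3011 = 4.1076 days

4.1076 days


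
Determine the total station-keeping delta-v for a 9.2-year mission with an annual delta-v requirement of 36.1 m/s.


dV = rate * years = 36.1 * 9.2
dV = 332.1200 m/s

332.1200 m/s


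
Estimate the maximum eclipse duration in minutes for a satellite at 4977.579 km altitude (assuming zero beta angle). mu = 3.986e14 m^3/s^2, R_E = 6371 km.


r = 11348.5790 km
T = 200.5267 min
Eclipse fraction = arcsin(R_E/r)/pi = arcsin(6371.0000/11348.5790)/pi
= arcsin(0.5613919)/pi = 0.1897339
Eclipse duration = 0.1897339 * 200.5267 = 38.0467 min

38.0467 minutes


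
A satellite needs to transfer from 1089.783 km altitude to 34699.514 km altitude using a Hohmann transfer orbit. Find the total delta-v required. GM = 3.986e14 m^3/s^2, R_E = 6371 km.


r1 = 7460.7830 km = 7.460783e+06 m
r2 = 41070.5140 km = 4.1070514e+07 m
dv1 = sqrt(mu/r1)*(sqrt(2*r2/(r1+r2)) - 1) = 2199.9235 m/s
dv2 = sqrt(mu/r2)*(1 - sqrt(2*r1/(r1+r2))) = 1387.8991 m/s
total dv = |dv1| + |dv2| = 2199.9235 + 1387.8991 = 3587.8226 m/s = 3.5878 km/s

3.5878 km/s


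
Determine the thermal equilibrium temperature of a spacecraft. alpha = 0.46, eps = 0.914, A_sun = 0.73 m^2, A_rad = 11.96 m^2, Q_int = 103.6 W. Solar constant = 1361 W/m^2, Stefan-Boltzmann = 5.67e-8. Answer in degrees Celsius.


Numerator = alpha*S*A_sun + Q_int = 0.46*1361*0.73 + 103.6 = 560.6238 W
Denominator = eps*sigma*A_rad = 0.914*5.67e-8*11.96 = 6.1981265e-07 W/K^4
T^4 = 9.0450526e+08 K^4
T = 173.4214 K = -99.7286 C

-99.7286 degrees Celsius


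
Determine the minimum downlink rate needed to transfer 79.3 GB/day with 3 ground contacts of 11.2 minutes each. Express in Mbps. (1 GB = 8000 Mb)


total contact time = 3 * 11.2 * 60 = 2016.0000 s
data = 79.3 GB = 634400.0000 Mb
rate = 634400.0000 / 2016.0000 = 314.6825 Mbps

314.6825 Mbps


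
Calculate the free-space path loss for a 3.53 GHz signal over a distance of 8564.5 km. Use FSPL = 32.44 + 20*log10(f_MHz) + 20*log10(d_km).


f = 3.53 GHz = 3530.0000 MHz
d = 8564.5 km
FSPL = 32.44 + 20*log10(3530.0000) + 20*log10(8564.5)
FSPL = 32.44 + 70.9555 + 78.6540
FSPL = 182.0495 dB

182.0495 dB


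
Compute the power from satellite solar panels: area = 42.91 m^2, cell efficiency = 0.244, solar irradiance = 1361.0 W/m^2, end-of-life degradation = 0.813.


P = area * eta * S * degradation
P = 42.91 * 0.244 * 1361.0 * 0.813
P = 11585.0260 W

11585.0260 W


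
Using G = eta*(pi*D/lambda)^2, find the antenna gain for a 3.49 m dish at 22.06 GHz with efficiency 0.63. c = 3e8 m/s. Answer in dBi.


lambda = c/f = 3e8 / 2.206e+10 = 0.01359927 m
G = eta*(pi*D/lambda)^2 = 0.63*(pi*3.49/0.01359927)^2
G = 409505.4212 (linear)
G = 10*log10(409505.4212) = 56.1226 dBi

56.1226 dBi


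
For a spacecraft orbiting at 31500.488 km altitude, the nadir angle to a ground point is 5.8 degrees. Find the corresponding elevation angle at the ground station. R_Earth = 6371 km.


r = R_E + alt = 37871.4880 km
Law of sines in the satellite / Earth-center / ground-point triangle:
  sin(nadir)/R_E = sin(90 + el)/r  =>  cos(el) = (r/R_E)*sin(nadir)
cos(el) = (37871.4880 / 6371.0000) * sin(5.8 deg) = 0.6007145
el = arccos(0.6007145) = 53.0789 deg
(Earth-central angle = 90 - nadir - el = 31.1211 deg)

53.0789 degrees


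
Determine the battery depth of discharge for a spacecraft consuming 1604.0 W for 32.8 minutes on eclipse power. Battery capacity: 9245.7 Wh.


E_used = P * t / 60 = 1604.0 * 32.8 / 60 = 876.8533 Wh
DOD = E_used / E_total * 100 = 876.8533 / 9245.7 * 100
DOD = 9.4839 %

9.4839 %


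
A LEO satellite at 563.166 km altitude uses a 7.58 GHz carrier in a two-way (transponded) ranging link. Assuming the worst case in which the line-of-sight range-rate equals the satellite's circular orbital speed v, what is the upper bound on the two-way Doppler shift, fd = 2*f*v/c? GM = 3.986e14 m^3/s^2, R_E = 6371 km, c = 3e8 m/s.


r = 6.934166e+06 m
v = sqrt(mu/r) = 7581.7861 m/s (worst-case radial velocity)
f = 7.58 GHz = 7.58e+09 Hz
fd = 2*f*v/c = 2*7.58e+09*7581.7861/3.0e+08
fd = 383132.9263 Hz

383132.9263 Hz


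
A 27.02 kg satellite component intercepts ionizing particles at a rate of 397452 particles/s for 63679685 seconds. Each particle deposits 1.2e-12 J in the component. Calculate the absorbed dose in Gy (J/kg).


Total energy deposited = rate * time * E_per
  = 397452 * 63679685 * 1.2e-12 = 30.3715 J
Dose = E_total / mass = 30.3715 / 27.02
Dose = 1.1240 Gy

1.1240 Gy


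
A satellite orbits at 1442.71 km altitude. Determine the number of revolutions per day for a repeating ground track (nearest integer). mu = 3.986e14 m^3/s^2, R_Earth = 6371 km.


r = 7.81371e+06 m
T = 2*pi*sqrt(r^3/mu) = 6873.8042 s = 114.5634 min
revs/day = 1440 / 114.5634 = 12.5695
Rounded: 13 revolutions per day

13 revolutions per day


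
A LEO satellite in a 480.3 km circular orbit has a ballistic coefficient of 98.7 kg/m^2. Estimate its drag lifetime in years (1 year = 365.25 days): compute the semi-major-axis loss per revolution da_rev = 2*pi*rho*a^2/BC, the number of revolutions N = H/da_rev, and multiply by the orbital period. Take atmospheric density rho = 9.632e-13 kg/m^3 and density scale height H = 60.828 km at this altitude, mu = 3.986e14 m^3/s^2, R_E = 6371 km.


a = R_E + alt = 6851.3000 km = 6.8513e+06 m
da_rev = 2*pi*rho*a^2/BC = 2*pi*9.632e-13*(6.8513e+06)^2/98.7 = 2.878228 m per revolution
N = H/da_rev = 60828.0000 m / 2.878228 m = 21133.8382 revolutions
P = 2*pi*sqrt(a^3/mu) = 5643.7881 s
lifetime = N*P = 21133.8382 * 5643.7881 = 1.192749e+08 s = 1380.4966 days
years = 1380.4966 / 365.25 = 3.7796 years

3.7796 years


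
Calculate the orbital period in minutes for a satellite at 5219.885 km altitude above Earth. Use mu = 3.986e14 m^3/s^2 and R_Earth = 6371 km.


r = 11590.8850 km = 1.1590885e+07 m
T = 2*pi*sqrt(r^3/mu) = 2*pi*sqrt(1.5572193e+21 / 3.986e14)
T = 12418.9854 s = 206.9831 min

206.9831 minutes


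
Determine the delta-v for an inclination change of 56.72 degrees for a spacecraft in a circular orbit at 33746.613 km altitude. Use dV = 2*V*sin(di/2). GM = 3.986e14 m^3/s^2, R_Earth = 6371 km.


r = 40117.6130 km = 4.0117613e+07 m
V = sqrt(mu/r) = 3152.1081 m/s
di = 56.72 deg = 0.9899508 rad
dV = 2*V*sin(di/2) = 2*3152.1081*sin(0.4949754)
dV = 2994.5656 m/s = 2.9946 km/s

2.9946 km/s


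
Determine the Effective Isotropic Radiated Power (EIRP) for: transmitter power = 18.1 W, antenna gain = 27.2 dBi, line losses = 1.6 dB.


Pt = 18.1 W = 12.5768 dBW
EIRP = Pt_dBW + Gt - losses = 12.5768 + 27.2 - 1.6 = 38.1768 dBW

38.1768 dBW


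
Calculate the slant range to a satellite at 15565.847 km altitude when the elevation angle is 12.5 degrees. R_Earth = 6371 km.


h = 15565.847 km, el = 12.5 deg
d = -R_E*sin(el) + sqrt((R_E*sin(el))^2 + 2*R_E*h + h^2)
d = -6371.0000*sin(0.2181662) + sqrt((6371.0000*0.2164396)^2 + 2*6371.0000*15565.847 + 15565.847^2)
d = 19657.6286 km

19657.6286 km


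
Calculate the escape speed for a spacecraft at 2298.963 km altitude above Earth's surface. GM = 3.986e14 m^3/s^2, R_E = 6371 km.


r = 6371.0 + 2298.963 = 8669.9630 km = 8.669963e+06 m
v_esc = sqrt(2*mu/r) = sqrt(2*3.986e14 / 8.669963e+06)
v_esc = 9589.0376 m/s = 9.5890 km/s

9.5890 km/s


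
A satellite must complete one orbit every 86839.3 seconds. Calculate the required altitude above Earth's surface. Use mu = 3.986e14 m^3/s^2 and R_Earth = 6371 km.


T = 86839.3 s
r = (mu*T^2/(4*pi^2))^(1/3) = (3.986e14 * 86839.3^2 / (4*pi^2))^(1/3)
r = 4.2384142e+07 m = 42384.1419 km
alt = r - R_E = 42384.1419 - 6371 = 36013.1419 km

36013.1419 km


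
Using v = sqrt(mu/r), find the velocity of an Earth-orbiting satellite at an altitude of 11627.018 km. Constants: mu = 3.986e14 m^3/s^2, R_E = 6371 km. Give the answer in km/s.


r = R_E + alt = 6371.0 + 11627.018 = 17998.0180 km = 1.7998018e+07 m
v = sqrt(mu/r) = sqrt(3.986e14 / 1.7998018e+07) = 4706.0475 m/s = 4.7060 km/s

4.7060 km/s


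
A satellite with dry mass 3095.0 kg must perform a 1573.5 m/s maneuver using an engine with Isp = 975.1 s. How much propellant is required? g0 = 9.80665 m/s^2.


ve = Isp * g0 = 975.1 * 9.80665 = 9562.464415 m/s
mass ratio = exp(dv/ve) = exp(1573.5/9562.464415) = 1.17886208
m_prop = m_dry * (mr - 1) = 3095.0 * (1.17886208 - 1)
m_prop = 553.5781 kg

553.5781 kg


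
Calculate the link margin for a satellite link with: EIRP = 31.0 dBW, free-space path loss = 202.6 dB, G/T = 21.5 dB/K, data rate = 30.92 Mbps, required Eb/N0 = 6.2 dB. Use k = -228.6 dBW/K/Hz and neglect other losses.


C/N0 = EIRP - FSPL + G/T - k = 31.0 - 202.6 + 21.5 - (-228.6)
C/N0 = 78.5000 dB-Hz
R_b = 30.92 Mbps = 3.092e+07 bps -> 10*log10(R_b) = 74.9024 dB-Hz
Eb/N0 = C/N0 - 10*log10(R_b) = 78.5000 - 74.9024 = 3.5976 dB
Margin = Eb/N0 - Eb/N0_req = 3.5976 - 6.2 = -2.6024 dB (negative margin: link does not close)

-2.6024 dB


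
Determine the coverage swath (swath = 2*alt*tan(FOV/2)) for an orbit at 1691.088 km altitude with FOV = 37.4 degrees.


FOV = 37.4 deg = 0.6527531 rad
swath = 2 * alt * tan(FOV/2) = 2 * 1691.088 * tan(0.3263766)
swath = 2 * 1691.088 * 0.3384813
swath = 1144.8034 km

1144.8034 km


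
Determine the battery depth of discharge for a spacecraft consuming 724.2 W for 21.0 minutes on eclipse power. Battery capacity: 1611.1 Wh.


E_used = P * t / 60 = 724.2 * 21.0 / 60 = 253.4700 Wh
DOD = E_used / E_total * 100 = 253.4700 / 1611.1 * 100
DOD = 15.7327 %

15.7327 %


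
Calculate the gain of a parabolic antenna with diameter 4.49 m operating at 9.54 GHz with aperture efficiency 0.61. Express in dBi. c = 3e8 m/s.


lambda = c/f = 3e8 / 9.54e+09 = 0.03144654 m
G = eta*(pi*D/lambda)^2 = 0.61*(pi*4.49/0.03144654)^2
G = 122737.2822 (linear)
G = 10*log10(122737.2822) = 50.8898 dBi

50.8898 dBi


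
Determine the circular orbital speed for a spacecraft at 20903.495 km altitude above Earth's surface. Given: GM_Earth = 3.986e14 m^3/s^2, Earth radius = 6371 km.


r = R_E + alt = 6371.0 + 20903.495 = 27274.4950 km = 2.7274495e+07 m
v = sqrt(mu/r) = sqrt(3.986e14 / 2.7274495e+07) = 3822.8767 m/s = 3.8229 km/s

3.8229 km/s


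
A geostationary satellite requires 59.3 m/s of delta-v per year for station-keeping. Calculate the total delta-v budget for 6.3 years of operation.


dV = rate * years = 59.3 * 6.3
dV = 373.5900 m/s

373.5900 m/s


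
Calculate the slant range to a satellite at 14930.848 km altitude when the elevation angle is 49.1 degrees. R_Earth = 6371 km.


h = 14930.848 km, el = 49.1 deg
d = -R_E*sin(el) + sqrt((R_E*sin(el))^2 + 2*R_E*h + h^2)
d = -6371.0000*sin(0.8569567) + sqrt((6371.0000*0.7558535)^2 + 2*6371.0000*14930.848 + 14930.848^2)
d = 16073.8935 km

16073.8935 km


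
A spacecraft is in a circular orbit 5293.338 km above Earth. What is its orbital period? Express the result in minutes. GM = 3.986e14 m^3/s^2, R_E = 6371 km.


r = 11664.3380 km = 1.1664338e+07 m
T = 2*pi*sqrt(r^3/mu) = 2*pi*sqrt(1.5870123e+21 / 3.986e14)
T = 12537.2234 s = 208.9537 min

208.9537 minutes


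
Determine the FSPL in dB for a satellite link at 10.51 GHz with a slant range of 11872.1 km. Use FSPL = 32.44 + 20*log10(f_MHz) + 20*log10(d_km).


f = 10.51 GHz = 10510.0000 MHz
d = 11872.1 km
FSPL = 32.44 + 20*log10(10510.0000) + 20*log10(11872.1)
FSPL = 32.44 + 80.4321 + 81.4906
FSPL = 194.3626 dB

194.3626 dB


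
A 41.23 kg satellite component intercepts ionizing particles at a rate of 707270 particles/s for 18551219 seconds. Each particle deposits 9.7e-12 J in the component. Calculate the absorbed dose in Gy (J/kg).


Total energy deposited = rate * time * E_per
  = 707270 * 18551219 * 9.7e-12 = 127.2710 J
Dose = E_total / mass = 127.2710 / 41.23
Dose = 3.0869 Gy

3.0869 Gy


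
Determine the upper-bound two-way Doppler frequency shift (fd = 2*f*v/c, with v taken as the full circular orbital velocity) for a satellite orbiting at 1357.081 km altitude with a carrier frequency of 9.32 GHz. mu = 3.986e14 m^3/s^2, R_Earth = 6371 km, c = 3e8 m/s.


r = 7.728081e+06 m
v = sqrt(mu/r) = 7181.7919 m/s (worst-case radial velocity)
f = 9.32 GHz = 9.32e+09 Hz
fd = 2*f*v/c = 2*9.32e+09*7181.7919/3.0e+08
fd = 446228.6676 Hz

446228.6676 Hz


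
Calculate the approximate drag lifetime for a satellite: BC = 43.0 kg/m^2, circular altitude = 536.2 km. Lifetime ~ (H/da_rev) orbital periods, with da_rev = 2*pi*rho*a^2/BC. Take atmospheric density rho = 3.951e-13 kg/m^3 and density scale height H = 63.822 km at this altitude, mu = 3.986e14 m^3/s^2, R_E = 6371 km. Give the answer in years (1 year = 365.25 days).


a = R_E + alt = 6907.2000 km = 6.9072e+06 m
da_rev = 2*pi*rho*a^2/BC = 2*pi*3.951e-13*(6.9072e+06)^2/43.0 = 2.754371 m per revolution
N = H/da_rev = 63822.0000 m / 2.754371 m = 23171.1669 revolutions
P = 2*pi*sqrt(a^3/mu) = 5713.0006 s
lifetime = N*P = 23171.1669 * 5713.0006 = 1.3237689e+08 s = 1532.1399 days
years = 1532.1399 / 365.25 = 4.1948 years

4.1948 years


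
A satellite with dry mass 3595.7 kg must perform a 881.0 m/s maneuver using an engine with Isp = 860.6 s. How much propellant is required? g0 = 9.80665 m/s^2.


ve = Isp * g0 = 860.6 * 9.80665 = 8439.602990 m/s
mass ratio = exp(dv/ve) = exp(881.0/8439.602990) = 1.11003195
m_prop = m_dry * (mr - 1) = 3595.7 * (1.11003195 - 1)
m_prop = 395.6419 kg

395.6419 kg


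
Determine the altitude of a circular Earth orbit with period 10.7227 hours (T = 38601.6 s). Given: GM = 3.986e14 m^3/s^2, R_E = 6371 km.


T = 38601.6 s
r = (mu*T^2/(4*pi^2))^(1/3) = (3.986e14 * 38601.6^2 / (4*pi^2))^(1/3)
r = 2.4686682e+07 m = 24686.6820 km
alt = r - R_E = 24686.6820 - 6371 = 18315.6820 km

18315.6820 km


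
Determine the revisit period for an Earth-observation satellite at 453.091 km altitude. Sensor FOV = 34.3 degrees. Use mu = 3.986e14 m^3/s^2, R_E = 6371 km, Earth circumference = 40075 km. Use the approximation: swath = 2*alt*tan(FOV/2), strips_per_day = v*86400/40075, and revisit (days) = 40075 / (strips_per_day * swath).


swath = 2*453.091*tan(0.299324) = 279.6439 km
v = sqrt(mu/r) = 7642.6900 m/s = 7.6427 km/s
strips/day = v*86400/40075 = 7.6427*86400/40075 = 16.4773
coverage/day = strips * swath = 16.4773 * 279.6439 = 4607.7799 km
revisit = 40075 / 4607.7799 = 8.6972 days

8.6972 days


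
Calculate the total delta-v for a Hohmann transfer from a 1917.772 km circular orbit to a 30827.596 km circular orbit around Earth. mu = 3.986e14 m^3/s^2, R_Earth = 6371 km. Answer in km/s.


r1 = 8288.7720 km = 8.288772e+06 m
r2 = 37198.5960 km = 3.7198596e+07 m
dv1 = sqrt(mu/r1)*(sqrt(2*r2/(r1+r2)) - 1) = 1933.9935 m/s
dv2 = sqrt(mu/r2)*(1 - sqrt(2*r1/(r1+r2))) = 1297.2967 m/s
total dv = |dv1| + |dv2| = 1933.9935 + 1297.2967 = 3231.2902 m/s = 3.2313 km/s

3.2313 km/s


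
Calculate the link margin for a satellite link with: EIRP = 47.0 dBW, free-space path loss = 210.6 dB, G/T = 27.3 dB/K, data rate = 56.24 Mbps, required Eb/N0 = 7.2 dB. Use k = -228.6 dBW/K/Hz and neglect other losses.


C/N0 = EIRP - FSPL + G/T - k = 47.0 - 210.6 + 27.3 - (-228.6)
C/N0 = 92.3000 dB-Hz
R_b = 56.24 Mbps = 5.624e+07 bps -> 10*log10(R_b) = 77.5005 dB-Hz
Eb/N0 = C/N0 - 10*log10(R_b) = 92.3000 - 77.5005 = 14.7995 dB
Margin = Eb/N0 - Eb/N0_req = 14.7995 - 7.2 = 7.5995 dB (link closes)

7.5995 dB


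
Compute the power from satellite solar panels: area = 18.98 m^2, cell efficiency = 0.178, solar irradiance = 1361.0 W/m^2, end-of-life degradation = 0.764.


P = area * eta * S * degradation
P = 18.98 * 0.178 * 1361.0 * 0.764
P = 3512.9154 W

3512.9154 W


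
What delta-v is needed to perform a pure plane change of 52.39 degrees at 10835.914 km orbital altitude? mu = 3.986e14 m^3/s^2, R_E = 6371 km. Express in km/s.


r = 17206.9140 km = 1.7206914e+07 m
V = sqrt(mu/r) = 4813.0143 m/s
di = 52.39 deg = 0.914378 rad
dV = 2*V*sin(di/2) = 2*4813.0143*sin(0.457189)
dV = 4249.1942 m/s = 4.2492 km/s

4.2492 km/s


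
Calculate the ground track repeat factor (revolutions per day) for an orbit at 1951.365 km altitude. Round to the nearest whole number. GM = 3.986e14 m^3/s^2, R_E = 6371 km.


r = 8.322365e+06 m
T = 2*pi*sqrt(r^3/mu) = 7555.8158 s = 125.9303 min
revs/day = 1440 / 125.9303 = 11.4349
Rounded: 11 revolutions per day

11 revolutions per day


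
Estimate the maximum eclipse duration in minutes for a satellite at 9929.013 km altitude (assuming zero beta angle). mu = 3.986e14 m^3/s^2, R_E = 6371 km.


r = 16300.0130 km
T = 345.1770 min
Eclipse fraction = arcsin(R_E/r)/pi = arcsin(6371.0000/16300.0130)/pi
= arcsin(0.3908586)/pi = 0.1278219
Eclipse duration = 0.1278219 * 345.1770 = 44.1212 min

44.1212 minutes


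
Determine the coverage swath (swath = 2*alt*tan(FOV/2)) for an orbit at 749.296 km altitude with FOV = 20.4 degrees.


FOV = 20.4 deg = 0.3560472 rad
swath = 2 * alt * tan(FOV/2) = 2 * 749.296 * tan(0.1780236)
swath = 2 * 749.296 * 0.1799284
swath = 269.6393 km

269.6393 km


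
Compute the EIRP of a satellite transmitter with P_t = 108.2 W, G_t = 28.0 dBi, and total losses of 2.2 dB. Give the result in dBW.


Pt = 108.2 W = 20.3423 dBW
EIRP = Pt_dBW + Gt - losses = 20.3423 + 28.0 - 2.2 = 46.1423 dBW

46.1423 dBW


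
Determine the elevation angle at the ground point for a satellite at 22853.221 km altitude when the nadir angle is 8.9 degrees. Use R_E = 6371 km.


r = R_E + alt = 29224.2210 km
Law of sines in the satellite / Earth-center / ground-point triangle:
  sin(nadir)/R_E = sin(90 + el)/r  =>  cos(el) = (r/R_E)*sin(nadir)
cos(el) = (29224.2210 / 6371.0000) * sin(8.9 deg) = 0.7096673
el = arccos(0.7096673) = 44.7921 deg
(Earth-central angle = 90 - nadir - el = 36.3079 deg)

44.7921 degrees


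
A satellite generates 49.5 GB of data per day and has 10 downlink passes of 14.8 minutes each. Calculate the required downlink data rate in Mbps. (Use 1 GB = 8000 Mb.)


total contact time = 10 * 14.8 * 60 = 8880.0000 s
data = 49.5 GB = 396000.0000 Mb
rate = 396000.0000 / 8880.0000 = 44.5946 Mbps

44.5946 Mbps


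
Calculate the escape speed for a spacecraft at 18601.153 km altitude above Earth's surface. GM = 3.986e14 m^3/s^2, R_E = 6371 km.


r = 6371.0 + 18601.153 = 24972.1530 km = 2.4972153e+07 m
v_esc = sqrt(2*mu/r) = sqrt(2*3.986e14 / 2.4972153e+07)
v_esc = 5650.0937 m/s = 5.6501 km/s

5.6501 km/s


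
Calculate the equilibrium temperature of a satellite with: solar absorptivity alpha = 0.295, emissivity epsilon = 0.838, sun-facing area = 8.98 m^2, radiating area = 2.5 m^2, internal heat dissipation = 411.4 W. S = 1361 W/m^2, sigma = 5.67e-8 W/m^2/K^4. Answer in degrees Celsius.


Numerator = alpha*S*A_sun + Q_int = 0.295*1361*8.98 + 411.4 = 4016.8251 W
Denominator = eps*sigma*A_rad = 0.838*5.67e-8*2.5 = 1.187865e-07 W/K^4
T^4 = 3.3815502e+10 K^4
T = 428.8239 K = 155.6739 C

155.6739 degrees Celsius


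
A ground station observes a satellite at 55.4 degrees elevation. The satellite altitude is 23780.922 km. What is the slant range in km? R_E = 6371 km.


h = 23780.922 km, el = 55.4 deg
d = -R_E*sin(el) + sqrt((R_E*sin(el))^2 + 2*R_E*h + h^2)
d = -6371.0000*sin(0.9669124) + sqrt((6371.0000*0.8231364)^2 + 2*6371.0000*23780.922 + 23780.922^2)
d = 24689.8993 km

24689.8993 km


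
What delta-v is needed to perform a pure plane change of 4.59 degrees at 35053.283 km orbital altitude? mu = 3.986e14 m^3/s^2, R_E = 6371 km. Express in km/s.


r = 41424.2830 km = 4.1424283e+07 m
V = sqrt(mu/r) = 3101.9954 m/s
di = 4.59 deg = 0.08011061 rad
dV = 2*V*sin(di/2) = 2*3101.9954*sin(0.04005531)
dV = 248.4363 m/s = 0.2484363 km/s

0.2484 km/s
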